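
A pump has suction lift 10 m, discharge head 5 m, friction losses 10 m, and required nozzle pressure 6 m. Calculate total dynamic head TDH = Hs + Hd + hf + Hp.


TDH = Hs + Hd + hf + Hp = 10 + 5 + 10 + 6 = 31

31 m


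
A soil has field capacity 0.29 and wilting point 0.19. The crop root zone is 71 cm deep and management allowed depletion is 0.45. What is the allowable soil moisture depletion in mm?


SMD = (FC - PWP) * d * MAD * 10
SMD = (0.29 - 0.19) * 71 * 0.45 * 10
SMD = 0.1000 * 71 * 0.45 * 10

31.9500 mm


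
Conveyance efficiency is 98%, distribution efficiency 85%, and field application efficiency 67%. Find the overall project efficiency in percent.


Ec = 0.98, Eb = 0.85, Ea = 0.67
E = 0.98 * 0.85 * 0.67 * 100 = 55.8110%

55.8110 %


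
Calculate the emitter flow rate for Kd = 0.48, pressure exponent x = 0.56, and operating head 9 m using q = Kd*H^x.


q = Kd * H^x = 0.48 * 9^0.56 = 0.48 * 3.422755

1.6429 L/h


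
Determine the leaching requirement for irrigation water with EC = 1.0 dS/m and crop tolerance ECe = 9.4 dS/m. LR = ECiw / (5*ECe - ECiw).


LR = ECiw / (5*ECe - ECiw)
LR = 1.0 / (5*9.4 - 1.0)
LR = 1.0 / 46.0000

0.0217


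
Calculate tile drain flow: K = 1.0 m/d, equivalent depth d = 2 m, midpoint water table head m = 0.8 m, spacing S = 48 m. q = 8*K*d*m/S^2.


q = 8*K*d*m/S^2
q = 8*1.0*2*0.8/48^2
q = 12.8000 / 2304

0.0056 m/d


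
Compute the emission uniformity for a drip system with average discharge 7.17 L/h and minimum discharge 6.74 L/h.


EU = (q_min/q_avg)*100 = (6.74/7.17)*100 = 94.0028%

94.0028 %


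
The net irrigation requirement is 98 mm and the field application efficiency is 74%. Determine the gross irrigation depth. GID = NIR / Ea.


Ea = 74% = 0.74
GID = NIR / Ea = 98 / 0.74 = 132.4324 mm

132.4324 mm


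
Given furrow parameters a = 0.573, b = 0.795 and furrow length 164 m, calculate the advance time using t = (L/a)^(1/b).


t = (L/a)^(1/b)
t = (164/0.573)^(1/0.795)
t = 286.212914^(1/0.795)

1230.7650 min


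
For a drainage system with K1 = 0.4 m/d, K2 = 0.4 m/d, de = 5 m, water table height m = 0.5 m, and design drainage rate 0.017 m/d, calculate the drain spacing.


S^2 = 8*K2*de*m/q + 4*K1*m^2/q
S^2 = 8*0.4*5*0.5/0.017 + 4*0.4*0.5^2/0.017
S = sqrt(494.1176)

22.2288 m


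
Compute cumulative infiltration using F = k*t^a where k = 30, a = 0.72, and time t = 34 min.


F = k * t^a = 30 * 34^0.72
F = 30 * 12.666739

380.0022 mm


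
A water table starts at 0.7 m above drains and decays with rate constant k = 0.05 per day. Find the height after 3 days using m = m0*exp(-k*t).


m = m0 * exp(-k*t)
m = 0.7 * exp(-0.05 * 3)
m = 0.7 * exp(-0.1500)

0.6025 m


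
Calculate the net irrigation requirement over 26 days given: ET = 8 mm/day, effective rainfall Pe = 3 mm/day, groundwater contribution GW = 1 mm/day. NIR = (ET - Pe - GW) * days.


Daily deficit = ET - Pe - GW = 8 - 3 - 1 = 4 mm/day
NIR = 4 * 26 = 104 mm

104.0000 mm


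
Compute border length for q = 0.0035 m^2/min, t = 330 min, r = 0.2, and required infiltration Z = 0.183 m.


L = q*t/((1+r)*Z)
L = 0.0035*330/((1+0.2)*0.183)
L = 1.155/0.2196

5.2596 m


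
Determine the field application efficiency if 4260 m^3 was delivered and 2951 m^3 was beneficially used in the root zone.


Ea = V_root / V_field * 100 = 2951 / 4260 * 100 = 69.2723%

69.2723 %


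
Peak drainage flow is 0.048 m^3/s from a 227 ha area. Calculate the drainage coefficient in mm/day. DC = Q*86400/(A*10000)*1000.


DC = Q * 86400 / (A * 10000) * 1000
DC = 0.048 * 86400 / (227 * 10000) * 1000
DC = 4147200.0000 / 2270000

1.8270 mm/day


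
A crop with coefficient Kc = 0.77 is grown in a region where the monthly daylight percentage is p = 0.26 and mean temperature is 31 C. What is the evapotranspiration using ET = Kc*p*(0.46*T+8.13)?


ET = Kc * p * (0.46*T + 8.13)
ET = 0.77 * 0.26 * (0.46*31 + 8.13)
ET = 0.77 * 0.26 * 22.3900

4.4825 mm/day


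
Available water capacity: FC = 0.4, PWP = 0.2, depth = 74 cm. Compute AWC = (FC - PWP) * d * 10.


AWC = (FC - PWP) * d * 10
AWC = (0.4 - 0.2) * 74 * 10
AWC = 0.2000 * 74 * 10

148.0000 mm


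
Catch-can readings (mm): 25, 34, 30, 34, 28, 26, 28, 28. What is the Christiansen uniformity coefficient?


mean = 29.125000 mm
MAD = 2.656250 mm
CU = (1 - 2.656250/29.125000)*100

90.8798 %


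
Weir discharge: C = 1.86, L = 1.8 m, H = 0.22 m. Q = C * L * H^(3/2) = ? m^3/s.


Q = C * L * H^(3/2) = 1.86 * 1.8 * 0.22^1.5 = 1.86 * 1.8 * 0.103189

0.3455 m^3/s


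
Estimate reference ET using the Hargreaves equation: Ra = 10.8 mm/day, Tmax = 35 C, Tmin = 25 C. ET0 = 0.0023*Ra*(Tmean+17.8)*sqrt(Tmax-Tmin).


Tmean = (Tmax + Tmin)/2 = (35 + 25)/2 = 30.0
ET0 = 0.0023 * 10.8 * (30.0 + 17.8) * sqrt(35 - 25)
ET0 = 0.0023 * 10.8 * 47.8 * 3.162278

3.7547 mm/day


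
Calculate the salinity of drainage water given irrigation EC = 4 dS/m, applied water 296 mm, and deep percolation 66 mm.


EC_dw = EC_iw * D_iw / D_dw
EC_dw = 4 * 296 / 66
EC_dw = 1184 / 66

17.9394 dS/m


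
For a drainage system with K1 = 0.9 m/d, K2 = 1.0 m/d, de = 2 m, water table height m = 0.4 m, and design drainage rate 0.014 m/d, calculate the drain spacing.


S^2 = 8*K2*de*m/q + 4*K1*m^2/q
S^2 = 8*1.0*2*0.4/0.014 + 4*0.9*0.4^2/0.014
S = sqrt(498.2857)

22.3223 m


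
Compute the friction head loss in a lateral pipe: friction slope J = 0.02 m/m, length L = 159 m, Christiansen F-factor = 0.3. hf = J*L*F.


hf = J * L * F = 0.02 * 159 * 0.3 = 0.9540 m

0.9540 m


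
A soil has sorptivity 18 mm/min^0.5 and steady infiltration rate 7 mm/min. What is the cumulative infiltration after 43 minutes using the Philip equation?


F = S*sqrt(t) + A*t
F = 18*sqrt(43) + 7*43
F = 18*6.557439 + 301

419.0339 mm


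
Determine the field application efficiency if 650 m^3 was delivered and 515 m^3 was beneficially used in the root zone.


Ea = V_root / V_field * 100 = 515 / 650 * 100 = 79.2308%

79.2308 %


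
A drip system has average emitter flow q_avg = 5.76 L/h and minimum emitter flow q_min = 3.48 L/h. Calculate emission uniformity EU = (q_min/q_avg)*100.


EU = (q_min/q_avg)*100 = (3.48/5.76)*100 = 60.4167%

60.4167 %


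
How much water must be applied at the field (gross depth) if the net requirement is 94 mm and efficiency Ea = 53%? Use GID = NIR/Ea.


Ea = 53% = 0.53
GID = NIR / Ea = 94 / 0.53 = 177.3585 mm

177.3585 mm


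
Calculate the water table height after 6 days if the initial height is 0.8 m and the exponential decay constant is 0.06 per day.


m = m0 * exp(-k*t)
m = 0.8 * exp(-0.06 * 6)
m = 0.8 * exp(-0.3600)

0.5581 m


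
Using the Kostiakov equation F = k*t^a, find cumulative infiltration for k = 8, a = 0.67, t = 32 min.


F = k * t^a = 8 * 32^0.67
F = 8 * 10.196485

81.5719 mm


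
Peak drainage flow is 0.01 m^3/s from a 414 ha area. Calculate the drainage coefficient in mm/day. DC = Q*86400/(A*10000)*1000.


DC = Q * 86400 / (A * 10000) * 1000
DC = 0.01 * 86400 / (414 * 10000) * 1000
DC = 864000.0000 / 4140000

0.2087 mm/day


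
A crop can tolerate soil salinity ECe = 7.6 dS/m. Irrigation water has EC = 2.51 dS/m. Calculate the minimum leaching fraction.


LR = ECiw / (5*ECe - ECiw)
LR = 2.51 / (5*7.6 - 2.51)
LR = 2.51 / 35.4900

0.0707


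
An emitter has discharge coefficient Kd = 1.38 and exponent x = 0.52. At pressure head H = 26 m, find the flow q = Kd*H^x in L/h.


q = Kd * H^x = 1.38 * 26^0.52 = 1.38 * 5.442346

7.5104 L/h


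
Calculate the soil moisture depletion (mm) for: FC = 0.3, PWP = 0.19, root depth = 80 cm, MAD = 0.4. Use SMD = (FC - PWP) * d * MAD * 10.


SMD = (FC - PWP) * d * MAD * 10
SMD = (0.3 - 0.19) * 80 * 0.4 * 10
SMD = 0.1100 * 80 * 0.4 * 10

35.2000 mm


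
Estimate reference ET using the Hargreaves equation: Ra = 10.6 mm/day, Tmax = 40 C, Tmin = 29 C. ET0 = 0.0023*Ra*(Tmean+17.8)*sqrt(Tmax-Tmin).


Tmean = (Tmax + Tmin)/2 = (40 + 29)/2 = 34.5
ET0 = 0.0023 * 10.6 * (34.5 + 17.8) * sqrt(40 - 29)
ET0 = 0.0023 * 10.6 * 52.3 * 3.316625

4.2289 mm/day


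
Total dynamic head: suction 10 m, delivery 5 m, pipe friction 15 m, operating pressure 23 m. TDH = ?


TDH = Hs + Hd + hf + Hp = 10 + 5 + 15 + 23 = 53

53 m


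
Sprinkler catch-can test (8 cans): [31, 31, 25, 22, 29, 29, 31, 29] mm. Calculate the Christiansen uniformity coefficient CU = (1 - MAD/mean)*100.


mean = 28.375000 mm
MAD = 2.437500 mm
CU = (1 - 2.437500/28.375000)*100

91.4097 %


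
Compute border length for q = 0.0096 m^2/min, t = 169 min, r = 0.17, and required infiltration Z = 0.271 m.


L = q*t/((1+r)*Z)
L = 0.0096*169/((1+0.17)*0.271)
L = 1.6224/0.31707

5.1169 m


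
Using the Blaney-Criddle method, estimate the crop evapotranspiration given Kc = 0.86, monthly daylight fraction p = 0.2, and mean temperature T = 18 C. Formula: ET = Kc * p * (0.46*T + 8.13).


ET = Kc * p * (0.46*T + 8.13)
ET = 0.86 * 0.2 * (0.46*18 + 8.13)
ET = 0.86 * 0.2 * 16.4100

2.8225 mm/day


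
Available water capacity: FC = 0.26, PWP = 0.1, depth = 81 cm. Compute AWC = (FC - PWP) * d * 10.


AWC = (FC - PWP) * d * 10
AWC = (0.26 - 0.1) * 81 * 10
AWC = 0.1600 * 81 * 10

129.6000 mm


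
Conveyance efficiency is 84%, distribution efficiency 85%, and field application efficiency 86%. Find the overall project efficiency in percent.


Ec = 0.84, Eb = 0.85, Ea = 0.86
E = 0.84 * 0.85 * 0.86 * 100 = 61.4040%

61.4040 %


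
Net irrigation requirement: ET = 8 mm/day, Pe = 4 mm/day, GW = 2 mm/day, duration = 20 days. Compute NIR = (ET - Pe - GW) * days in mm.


Daily deficit = ET - Pe - GW = 8 - 4 - 2 = 2 mm/day
NIR = 2 * 20 = 40 mm

40.0000 mm


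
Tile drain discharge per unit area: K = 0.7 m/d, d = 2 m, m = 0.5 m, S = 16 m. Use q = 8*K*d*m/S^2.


q = 8*K*d*m/S^2
q = 8*0.7*2*0.5/16^2
q = 5.6000 / 256

0.0219 m/d


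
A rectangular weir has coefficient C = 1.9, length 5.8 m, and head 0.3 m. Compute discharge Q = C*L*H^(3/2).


Q = C * L * H^(3/2) = 1.9 * 5.8 * 0.3^1.5 = 1.9 * 5.8 * 0.164317

1.8108 m^3/s


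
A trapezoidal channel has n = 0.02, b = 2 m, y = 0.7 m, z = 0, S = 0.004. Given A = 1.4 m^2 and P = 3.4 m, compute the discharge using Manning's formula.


R = A/P = 1.4/3.4 = 0.411765
Q = (1/0.02) * 1.4 * 0.411765^(2/3) * 0.004^0.5

2.4503 m^3/s


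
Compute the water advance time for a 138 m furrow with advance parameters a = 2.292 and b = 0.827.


t = (L/a)^(1/b)
t = (138/2.292)^(1/0.827)
t = 60.209424^(1/0.827)

141.8901 min


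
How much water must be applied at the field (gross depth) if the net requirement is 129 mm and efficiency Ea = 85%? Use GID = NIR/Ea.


Ea = 85% = 0.85
GID = NIR / Ea = 129 / 0.85 = 151.7647 mm

151.7647 mm


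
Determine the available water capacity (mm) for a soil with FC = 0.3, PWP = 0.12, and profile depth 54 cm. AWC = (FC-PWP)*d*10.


AWC = (FC - PWP) * d * 10
AWC = (0.3 - 0.12) * 54 * 10
AWC = 0.1800 * 54 * 10

97.2000 mm


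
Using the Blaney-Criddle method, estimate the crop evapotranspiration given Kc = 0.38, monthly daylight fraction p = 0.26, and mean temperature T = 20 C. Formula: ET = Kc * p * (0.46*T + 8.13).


ET = Kc * p * (0.46*T + 8.13)
ET = 0.38 * 0.26 * (0.46*20 + 8.13)
ET = 0.38 * 0.26 * 17.3300

1.7122 mm/day


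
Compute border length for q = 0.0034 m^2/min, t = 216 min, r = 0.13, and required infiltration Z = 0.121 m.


L = q*t/((1+r)*Z)
L = 0.0034*216/((1+0.13)*0.121)
L = 0.7344/0.13673

5.3712 m


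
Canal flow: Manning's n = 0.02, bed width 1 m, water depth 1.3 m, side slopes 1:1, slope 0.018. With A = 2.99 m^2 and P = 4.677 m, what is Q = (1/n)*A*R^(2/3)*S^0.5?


R = A/P = 2.99/4.677 = 0.639299
Q = (1/0.02) * 2.99 * 0.639299^(2/3) * 0.018^0.5

14.8849 m^3/s


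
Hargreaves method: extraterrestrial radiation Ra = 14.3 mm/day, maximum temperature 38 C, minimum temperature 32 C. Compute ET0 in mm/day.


Tmean = (Tmax + Tmin)/2 = (38 + 32)/2 = 35.0
ET0 = 0.0023 * 14.3 * (35.0 + 17.8) * sqrt(38 - 32)
ET0 = 0.0023 * 14.3 * 52.8 * 2.449490

4.2538 mm/day


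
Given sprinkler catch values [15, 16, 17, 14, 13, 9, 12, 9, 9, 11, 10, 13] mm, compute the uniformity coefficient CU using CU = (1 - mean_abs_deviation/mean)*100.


mean = 12.333333 mm
MAD = 2.333333 mm
CU = (1 - 2.333333/12.333333)*100

81.0811 %


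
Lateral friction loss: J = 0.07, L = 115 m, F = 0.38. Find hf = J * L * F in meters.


hf = J * L * F = 0.07 * 115 * 0.38 = 3.0590 m

3.0590 m


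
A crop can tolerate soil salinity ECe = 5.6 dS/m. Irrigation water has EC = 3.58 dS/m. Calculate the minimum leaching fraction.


LR = ECiw / (5*ECe - ECiw)
LR = 3.58 / (5*5.6 - 3.58)
LR = 3.58 / 24.4200

0.1466


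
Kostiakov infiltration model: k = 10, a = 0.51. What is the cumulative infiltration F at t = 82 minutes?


F = k * t^a = 10 * 82^0.51
F = 10 * 9.463354

94.6335 mm


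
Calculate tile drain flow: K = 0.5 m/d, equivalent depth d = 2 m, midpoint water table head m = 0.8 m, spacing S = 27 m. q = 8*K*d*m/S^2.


q = 8*K*d*m/S^2
q = 8*0.5*2*0.8/27^2
q = 6.4000 / 729

0.0088 m/d


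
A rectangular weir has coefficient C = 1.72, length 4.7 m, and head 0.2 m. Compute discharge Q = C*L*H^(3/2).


Q = C * L * H^(3/2) = 1.72 * 4.7 * 0.2^1.5 = 1.72 * 4.7 * 0.089443

0.7231 m^3/s


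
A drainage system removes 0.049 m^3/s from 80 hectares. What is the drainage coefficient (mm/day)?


DC = Q * 86400 / (A * 10000) * 1000
DC = 0.049 * 86400 / (80 * 10000) * 1000
DC = 4233600.0000 / 800000

5.2920 mm/day


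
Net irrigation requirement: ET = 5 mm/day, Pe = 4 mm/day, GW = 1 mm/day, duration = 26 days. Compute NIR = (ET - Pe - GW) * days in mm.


Daily deficit = ET - Pe - GW = 5 - 4 - 1 = 0 mm/day
NIR = 0 * 26 = 0 mm

0 mm


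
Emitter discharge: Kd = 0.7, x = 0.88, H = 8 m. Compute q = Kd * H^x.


q = Kd * H^x = 0.7 * 8^0.88 = 0.7 * 6.233317

4.3633 L/h


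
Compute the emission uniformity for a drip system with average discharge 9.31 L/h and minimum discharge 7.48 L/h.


EU = (q_min/q_avg)*100 = (7.48/9.31)*100 = 80.3437%

80.3437 %


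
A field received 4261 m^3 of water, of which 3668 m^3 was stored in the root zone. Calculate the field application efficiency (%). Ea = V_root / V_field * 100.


Ea = V_root / V_field * 100 = 3668 / 4261 * 100 = 86.0831%

86.0831 %


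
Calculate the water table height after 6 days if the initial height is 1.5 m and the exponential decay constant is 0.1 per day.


m = m0 * exp(-k*t)
m = 1.5 * exp(-0.1 * 6)
m = 1.5 * exp(-0.6000)

0.8232 m


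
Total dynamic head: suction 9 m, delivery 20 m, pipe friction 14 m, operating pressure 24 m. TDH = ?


TDH = Hs + Hd + hf + Hp = 9 + 20 + 14 + 24 = 67

67 m


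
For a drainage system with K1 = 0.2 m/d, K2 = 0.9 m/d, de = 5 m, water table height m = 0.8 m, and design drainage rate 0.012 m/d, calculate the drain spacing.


S^2 = 8*K2*de*m/q + 4*K1*m^2/q
S^2 = 8*0.9*5*0.8/0.012 + 4*0.2*0.8^2/0.012
S = sqrt(2442.6667)

49.4233 m


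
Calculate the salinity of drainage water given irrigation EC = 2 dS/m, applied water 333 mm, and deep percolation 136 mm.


EC_dw = EC_iw * D_iw / D_dw
EC_dw = 2 * 333 / 136
EC_dw = 666 / 136

4.8971 dS/m


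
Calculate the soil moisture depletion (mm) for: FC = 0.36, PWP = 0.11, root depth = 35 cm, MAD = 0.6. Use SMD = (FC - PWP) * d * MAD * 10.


SMD = (FC - PWP) * d * MAD * 10
SMD = (0.36 - 0.11) * 35 * 0.6 * 10
SMD = 0.2500 * 35 * 0.6 * 10

52.5000 mm


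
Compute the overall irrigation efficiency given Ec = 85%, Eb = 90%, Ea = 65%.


Ec = 0.85, Eb = 0.9, Ea = 0.65
E = 0.85 * 0.9 * 0.65 * 100 = 49.7250%

49.7250 %


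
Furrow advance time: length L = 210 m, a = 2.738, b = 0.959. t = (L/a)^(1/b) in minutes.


t = (L/a)^(1/b)
t = (210/2.738)^(1/0.959)
t = 76.698320^(1/0.959)

92.3349 min


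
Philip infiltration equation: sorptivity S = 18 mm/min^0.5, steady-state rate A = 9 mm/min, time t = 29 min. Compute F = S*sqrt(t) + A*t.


F = S*sqrt(t) + A*t
F = 18*sqrt(29) + 9*29
F = 18*5.385165 + 261

357.9330 mm


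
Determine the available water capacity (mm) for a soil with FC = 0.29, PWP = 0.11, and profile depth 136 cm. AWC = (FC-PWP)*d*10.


AWC = (FC - PWP) * d * 10
AWC = (0.29 - 0.11) * 136 * 10
AWC = 0.1800 * 136 * 10

244.8000 mm


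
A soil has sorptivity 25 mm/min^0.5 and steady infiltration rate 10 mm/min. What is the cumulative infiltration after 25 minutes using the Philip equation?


F = S*sqrt(t) + A*t
F = 25*sqrt(25) + 10*25
F = 25*5.000000 + 250

375.0000 mm


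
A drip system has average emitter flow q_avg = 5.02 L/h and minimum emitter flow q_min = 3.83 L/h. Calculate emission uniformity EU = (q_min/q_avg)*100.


EU = (q_min/q_avg)*100 = (3.83/5.02)*100 = 76.2948%

76.2948 %


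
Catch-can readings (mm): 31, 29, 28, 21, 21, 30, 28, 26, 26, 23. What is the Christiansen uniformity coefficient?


mean = 26.300000 mm
MAD = 2.900000 mm
CU = (1 - 2.900000/26.300000)*100

88.9734 %


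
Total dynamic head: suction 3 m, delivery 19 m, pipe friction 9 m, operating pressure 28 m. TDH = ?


TDH = Hs + Hd + hf + Hp = 3 + 19 + 9 + 28 = 59

59 m


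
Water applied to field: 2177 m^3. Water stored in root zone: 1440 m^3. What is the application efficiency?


Ea = V_root / V_field * 100 = 1440 / 2177 * 100 = 66.1461%

66.1461 %


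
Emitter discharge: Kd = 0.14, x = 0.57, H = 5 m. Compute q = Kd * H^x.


q = Kd * H^x = 0.14 * 5^0.57 = 0.14 * 2.502724

0.3504 L/h


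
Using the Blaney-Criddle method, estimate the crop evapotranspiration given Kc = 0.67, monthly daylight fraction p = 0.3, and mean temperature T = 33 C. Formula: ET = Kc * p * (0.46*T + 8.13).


ET = Kc * p * (0.46*T + 8.13)
ET = 0.67 * 0.3 * (0.46*33 + 8.13)
ET = 0.67 * 0.3 * 23.3100

4.6853 mm/day


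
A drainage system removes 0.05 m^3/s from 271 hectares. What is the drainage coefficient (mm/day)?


DC = Q * 86400 / (A * 10000) * 1000
DC = 0.05 * 86400 / (271 * 10000) * 1000
DC = 4320000.0000 / 2710000

1.5941 mm/day


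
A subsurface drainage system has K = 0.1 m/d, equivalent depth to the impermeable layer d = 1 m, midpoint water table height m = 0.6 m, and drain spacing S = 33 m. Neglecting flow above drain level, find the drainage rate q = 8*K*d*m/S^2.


q = 8*K*d*m/S^2
q = 8*0.1*1*0.6/33^2
q = 0.4800 / 1089

4.4077e-04 m/d


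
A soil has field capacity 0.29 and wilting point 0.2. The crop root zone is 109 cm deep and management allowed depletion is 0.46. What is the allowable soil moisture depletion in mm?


SMD = (FC - PWP) * d * MAD * 10
SMD = (0.29 - 0.2) * 109 * 0.46 * 10
SMD = 0.0900 * 109 * 0.46 * 10

45.1260 mm


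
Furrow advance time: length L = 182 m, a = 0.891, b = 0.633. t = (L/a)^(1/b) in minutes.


t = (L/a)^(1/b)
t = (182/0.891)^(1/0.633)
t = 204.264871^(1/0.633)

4462.6731 min


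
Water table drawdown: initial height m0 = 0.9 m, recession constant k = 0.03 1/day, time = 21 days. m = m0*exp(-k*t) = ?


m = m0 * exp(-k*t)
m = 0.9 * exp(-0.03 * 21)
m = 0.9 * exp(-0.6300)

0.4793 m


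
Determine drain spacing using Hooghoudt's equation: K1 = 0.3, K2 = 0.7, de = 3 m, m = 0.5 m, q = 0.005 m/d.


S^2 = 8*K2*de*m/q + 4*K1*m^2/q
S^2 = 8*0.7*3*0.5/0.005 + 4*0.3*0.5^2/0.005
S = sqrt(1740.0000)

41.7133 m


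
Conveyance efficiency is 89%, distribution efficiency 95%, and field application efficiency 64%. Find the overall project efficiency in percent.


Ec = 0.89, Eb = 0.95, Ea = 0.64
E = 0.89 * 0.95 * 0.64 * 100 = 54.1120%

54.1120 %


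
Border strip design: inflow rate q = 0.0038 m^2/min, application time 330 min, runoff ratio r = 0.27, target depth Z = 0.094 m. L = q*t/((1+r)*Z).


L = q*t/((1+r)*Z)
L = 0.0038*330/((1+0.27)*0.094)
L = 1.254/0.11938

10.5043 m


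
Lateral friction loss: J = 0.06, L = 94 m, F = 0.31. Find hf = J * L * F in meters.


hf = J * L * F = 0.06 * 94 * 0.31 = 1.7484 m

1.7484 m


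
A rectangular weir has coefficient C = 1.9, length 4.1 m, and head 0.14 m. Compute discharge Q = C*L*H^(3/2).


Q = C * L * H^(3/2) = 1.9 * 4.1 * 0.14^1.5 = 1.9 * 4.1 * 0.052383

0.4081 m^3/s


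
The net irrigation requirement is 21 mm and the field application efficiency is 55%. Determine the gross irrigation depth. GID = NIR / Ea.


Ea = 55% = 0.55
GID = NIR / Ea = 21 / 0.55 = 38.1818 mm

38.1818 mm


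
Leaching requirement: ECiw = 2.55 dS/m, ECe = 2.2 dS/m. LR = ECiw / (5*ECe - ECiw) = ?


LR = ECiw / (5*ECe - ECiw)
LR = 2.55 / (5*2.2 - 2.55)
LR = 2.55 / 8.4500

0.3018


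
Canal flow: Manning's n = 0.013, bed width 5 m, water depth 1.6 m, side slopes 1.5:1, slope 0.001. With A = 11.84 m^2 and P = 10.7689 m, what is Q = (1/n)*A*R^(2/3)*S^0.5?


R = A/P = 11.84/10.7689 = 1.099462
Q = (1/0.013) * 11.84 * 1.099462^(2/3) * 0.001^0.5

30.6805 m^3/s


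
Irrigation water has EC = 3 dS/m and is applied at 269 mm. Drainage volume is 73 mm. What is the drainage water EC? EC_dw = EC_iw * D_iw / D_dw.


EC_dw = EC_iw * D_iw / D_dw
EC_dw = 3 * 269 / 73
EC_dw = 807 / 73

11.0548 dS/m


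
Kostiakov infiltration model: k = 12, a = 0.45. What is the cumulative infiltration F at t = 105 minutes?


F = k * t^a = 12 * 105^0.45
F = 12 * 8.119610

97.4353 mm


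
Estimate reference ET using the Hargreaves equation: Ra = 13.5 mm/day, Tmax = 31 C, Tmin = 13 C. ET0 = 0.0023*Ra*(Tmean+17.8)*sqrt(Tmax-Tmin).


Tmean = (Tmax + Tmin)/2 = (31 + 13)/2 = 22.0
ET0 = 0.0023 * 13.5 * (22.0 + 17.8) * sqrt(31 - 13)
ET0 = 0.0023 * 13.5 * 39.8 * 4.242641

5.2430 mm/day


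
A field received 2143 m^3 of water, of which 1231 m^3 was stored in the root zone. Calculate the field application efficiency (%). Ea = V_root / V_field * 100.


Ea = V_root / V_field * 100 = 1231 / 2143 * 100 = 57.4428%

57.4428 %


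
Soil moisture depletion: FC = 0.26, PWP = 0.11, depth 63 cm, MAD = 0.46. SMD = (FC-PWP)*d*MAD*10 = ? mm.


SMD = (FC - PWP) * d * MAD * 10
SMD = (0.26 - 0.11) * 63 * 0.46 * 10
SMD = 0.1500 * 63 * 0.46 * 10

43.4700 mm


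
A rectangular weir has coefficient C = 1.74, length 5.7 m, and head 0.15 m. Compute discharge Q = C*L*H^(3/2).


Q = C * L * H^(3/2) = 1.74 * 5.7 * 0.15^1.5 = 1.74 * 5.7 * 0.058095

0.5762 m^3/s


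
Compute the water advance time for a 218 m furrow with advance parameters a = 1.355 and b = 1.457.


t = (L/a)^(1/b)
t = (218/1.355)^(1/1.457)
t = 160.885609^(1/1.457)

32.6908 min


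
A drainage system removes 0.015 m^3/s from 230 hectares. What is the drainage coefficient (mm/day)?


DC = Q * 86400 / (A * 10000) * 1000
DC = 0.015 * 86400 / (230 * 10000) * 1000
DC = 1296000.0000 / 2300000

0.5635 mm/day


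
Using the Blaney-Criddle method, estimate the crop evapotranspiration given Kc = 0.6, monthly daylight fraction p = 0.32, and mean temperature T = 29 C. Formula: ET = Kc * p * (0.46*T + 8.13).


ET = Kc * p * (0.46*T + 8.13)
ET = 0.6 * 0.32 * (0.46*29 + 8.13)
ET = 0.6 * 0.32 * 21.4700

4.1222 mm/day


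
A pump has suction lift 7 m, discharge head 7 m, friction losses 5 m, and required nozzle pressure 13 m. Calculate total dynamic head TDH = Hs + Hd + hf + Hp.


TDH = Hs + Hd + hf + Hp = 7 + 7 + 5 + 13 = 32

32 m


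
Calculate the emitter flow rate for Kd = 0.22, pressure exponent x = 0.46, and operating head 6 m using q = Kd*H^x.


q = Kd * H^x = 0.22 * 6^0.46 = 0.22 * 2.280077

0.5016 L/h


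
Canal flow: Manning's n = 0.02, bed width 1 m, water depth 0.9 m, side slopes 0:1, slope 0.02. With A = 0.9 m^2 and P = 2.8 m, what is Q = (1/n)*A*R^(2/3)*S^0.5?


R = A/P = 0.9/2.8 = 0.321429
Q = (1/0.02) * 0.9 * 0.321429^(2/3) * 0.02^0.5

2.9862 m^3/s


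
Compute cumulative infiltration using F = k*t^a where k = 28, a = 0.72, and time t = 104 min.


F = k * t^a = 28 * 104^0.72
F = 28 * 28.331137

793.2718 mm


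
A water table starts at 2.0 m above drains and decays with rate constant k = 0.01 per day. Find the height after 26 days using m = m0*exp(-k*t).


m = m0 * exp(-k*t)
m = 2.0 * exp(-0.01 * 26)
m = 2.0 * exp(-0.2600)

1.5421 m


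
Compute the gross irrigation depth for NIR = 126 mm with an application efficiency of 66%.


Ea = 66% = 0.66
GID = NIR / Ea = 126 / 0.66 = 190.9091 mm

190.9091 mm


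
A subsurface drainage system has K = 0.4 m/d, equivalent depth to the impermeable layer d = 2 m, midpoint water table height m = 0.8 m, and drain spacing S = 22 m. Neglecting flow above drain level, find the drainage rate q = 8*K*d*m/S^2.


q = 8*K*d*m/S^2
q = 8*0.4*2*0.8/22^2
q = 5.1200 / 484

0.0106 m/d


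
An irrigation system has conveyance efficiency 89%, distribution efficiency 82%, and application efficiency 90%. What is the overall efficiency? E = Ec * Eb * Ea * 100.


Ec = 0.89, Eb = 0.82, Ea = 0.9
E = 0.89 * 0.82 * 0.9 * 100 = 65.6820%

65.6820 %


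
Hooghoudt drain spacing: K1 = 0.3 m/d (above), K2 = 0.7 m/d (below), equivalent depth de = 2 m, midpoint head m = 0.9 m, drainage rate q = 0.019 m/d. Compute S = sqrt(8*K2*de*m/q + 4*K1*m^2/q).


S^2 = 8*K2*de*m/q + 4*K1*m^2/q
S^2 = 8*0.7*2*0.9/0.019 + 4*0.3*0.9^2/0.019
S = sqrt(581.6842)

24.1181 m


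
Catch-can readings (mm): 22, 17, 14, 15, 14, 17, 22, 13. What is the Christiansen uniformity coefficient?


mean = 16.750000 mm
MAD = 2.750000 mm
CU = (1 - 2.750000/16.750000)*100

83.5821 %


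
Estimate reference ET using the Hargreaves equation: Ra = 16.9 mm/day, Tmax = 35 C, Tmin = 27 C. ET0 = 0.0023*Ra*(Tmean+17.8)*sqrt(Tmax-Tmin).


Tmean = (Tmax + Tmin)/2 = (35 + 27)/2 = 31.0
ET0 = 0.0023 * 16.9 * (31.0 + 17.8) * sqrt(35 - 27)
ET0 = 0.0023 * 16.9 * 48.8 * 2.828427

5.3651 mm/day


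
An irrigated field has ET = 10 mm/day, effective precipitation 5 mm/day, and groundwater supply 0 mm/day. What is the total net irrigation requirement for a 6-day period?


Daily deficit = ET - Pe - GW = 10 - 5 - 0 = 5 mm/day
NIR = 5 * 6 = 30 mm

30.0000 mm


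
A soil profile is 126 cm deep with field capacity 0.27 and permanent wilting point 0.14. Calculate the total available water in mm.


AWC = (FC - PWP) * d * 10
AWC = (0.27 - 0.14) * 126 * 10
AWC = 0.1300 * 126 * 10

163.8000 mm


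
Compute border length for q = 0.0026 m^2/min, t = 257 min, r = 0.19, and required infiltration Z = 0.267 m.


L = q*t/((1+r)*Z)
L = 0.0026*257/((1+0.19)*0.267)
L = 0.6682/0.31773

2.1030 m


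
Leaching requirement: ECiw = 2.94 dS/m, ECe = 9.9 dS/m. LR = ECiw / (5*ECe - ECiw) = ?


LR = ECiw / (5*ECe - ECiw)
LR = 2.94 / (5*9.9 - 2.94)
LR = 2.94 / 46.5600

0.0631


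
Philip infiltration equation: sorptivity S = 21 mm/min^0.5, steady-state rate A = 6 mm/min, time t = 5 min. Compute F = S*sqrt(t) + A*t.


F = S*sqrt(t) + A*t
F = 21*sqrt(5) + 6*5
F = 21*2.236068 + 30

76.9574 mm


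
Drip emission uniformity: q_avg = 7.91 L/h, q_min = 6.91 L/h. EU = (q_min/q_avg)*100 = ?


EU = (q_min/q_avg)*100 = (6.91/7.91)*100 = 87.3578%

87.3578 %


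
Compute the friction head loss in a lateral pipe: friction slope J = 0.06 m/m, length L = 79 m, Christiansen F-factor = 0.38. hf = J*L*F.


hf = J * L * F = 0.06 * 79 * 0.38 = 1.8012 m

1.8012 m


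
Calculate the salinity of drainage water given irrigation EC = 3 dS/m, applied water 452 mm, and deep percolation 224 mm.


EC_dw = EC_iw * D_iw / D_dw
EC_dw = 3 * 452 / 224
EC_dw = 1356 / 224

6.0536 dS/m


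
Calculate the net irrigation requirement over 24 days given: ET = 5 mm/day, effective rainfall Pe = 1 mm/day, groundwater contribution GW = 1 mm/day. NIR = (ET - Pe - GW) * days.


Daily deficit = ET - Pe - GW = 5 - 1 - 1 = 3 mm/day
NIR = 3 * 24 = 72 mm

72.0000 mm


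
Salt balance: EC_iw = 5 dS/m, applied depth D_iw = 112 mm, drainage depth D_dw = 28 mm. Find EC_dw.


EC_dw = EC_iw * D_iw / D_dw
EC_dw = 5 * 112 / 28
EC_dw = 560 / 28

20.0000 dS/m


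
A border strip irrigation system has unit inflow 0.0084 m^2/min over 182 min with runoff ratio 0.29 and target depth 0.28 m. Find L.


L = q*t/((1+r)*Z)
L = 0.0084*182/((1+0.29)*0.28)
L = 1.5288/0.3612

4.2326 m


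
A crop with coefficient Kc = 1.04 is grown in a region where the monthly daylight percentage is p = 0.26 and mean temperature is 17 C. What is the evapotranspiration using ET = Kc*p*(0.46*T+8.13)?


ET = Kc * p * (0.46*T + 8.13)
ET = 1.04 * 0.26 * (0.46*17 + 8.13)
ET = 1.04 * 0.26 * 15.9500

4.3129 mm/day


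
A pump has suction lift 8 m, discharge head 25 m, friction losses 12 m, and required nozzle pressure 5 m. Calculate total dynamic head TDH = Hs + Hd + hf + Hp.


TDH = Hs + Hd + hf + Hp = 8 + 25 + 12 + 5 = 50

50 m


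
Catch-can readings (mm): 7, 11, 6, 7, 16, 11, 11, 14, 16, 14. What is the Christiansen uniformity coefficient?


mean = 11.300000 mm
MAD = 2.960000 mm
CU = (1 - 2.960000/11.300000)*100

73.8053 %


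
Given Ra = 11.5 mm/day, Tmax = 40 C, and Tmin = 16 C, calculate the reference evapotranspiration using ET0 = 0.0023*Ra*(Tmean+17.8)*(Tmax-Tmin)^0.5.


Tmean = (Tmax + Tmin)/2 = (40 + 16)/2 = 28.0
ET0 = 0.0023 * 11.5 * (28.0 + 17.8) * sqrt(40 - 16)
ET0 = 0.0023 * 11.5 * 45.8 * 4.898979

5.9347 mm/day


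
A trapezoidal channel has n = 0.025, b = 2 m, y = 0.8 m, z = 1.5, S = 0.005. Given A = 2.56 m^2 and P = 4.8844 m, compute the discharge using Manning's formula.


R = A/P = 2.56/4.8844 = 0.524118
Q = (1/0.025) * 2.56 * 0.524118^(2/3) * 0.005^0.5

4.7069 m^3/s


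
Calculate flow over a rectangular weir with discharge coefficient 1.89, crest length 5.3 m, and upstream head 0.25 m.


Q = C * L * H^(3/2) = 1.89 * 5.3 * 0.25^1.5 = 1.89 * 5.3 * 0.125000

1.2521 m^3/s


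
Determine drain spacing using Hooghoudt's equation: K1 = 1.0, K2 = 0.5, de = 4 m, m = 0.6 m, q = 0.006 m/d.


S^2 = 8*K2*de*m/q + 4*K1*m^2/q
S^2 = 8*0.5*4*0.6/0.006 + 4*1.0*0.6^2/0.006
S = sqrt(1840.0000)

42.8952 m


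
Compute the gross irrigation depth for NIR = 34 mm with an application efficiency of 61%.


Ea = 61% = 0.61
GID = NIR / Ea = 34 / 0.61 = 55.7377 mm

55.7377 mm


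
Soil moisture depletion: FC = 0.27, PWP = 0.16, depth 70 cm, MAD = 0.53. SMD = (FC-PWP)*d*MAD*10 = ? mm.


SMD = (FC - PWP) * d * MAD * 10
SMD = (0.27 - 0.16) * 70 * 0.53 * 10
SMD = 0.1100 * 70 * 0.53 * 10

40.8100 mm


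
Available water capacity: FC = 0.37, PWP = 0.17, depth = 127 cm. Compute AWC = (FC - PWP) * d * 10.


AWC = (FC - PWP) * d * 10
AWC = (0.37 - 0.17) * 127 * 10
AWC = 0.2000 * 127 * 10

254.0000 mm


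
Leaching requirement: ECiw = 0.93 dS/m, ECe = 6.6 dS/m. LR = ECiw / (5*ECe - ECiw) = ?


LR = ECiw / (5*ECe - ECiw)
LR = 0.93 / (5*6.6 - 0.93)
LR = 0.93 / 32.0700

0.0290


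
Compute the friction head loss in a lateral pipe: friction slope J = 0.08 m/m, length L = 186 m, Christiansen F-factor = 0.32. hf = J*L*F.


hf = J * L * F = 0.08 * 186 * 0.32 = 4.7616 m

4.7616 m


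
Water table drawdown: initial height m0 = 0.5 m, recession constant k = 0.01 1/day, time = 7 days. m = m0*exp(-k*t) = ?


m = m0 * exp(-k*t)
m = 0.5 * exp(-0.01 * 7)
m = 0.5 * exp(-0.0700)

0.4662 m


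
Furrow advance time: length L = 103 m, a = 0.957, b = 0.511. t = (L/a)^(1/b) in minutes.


t = (L/a)^(1/b)
t = (103/0.957)^(1/0.511)
t = 107.628004^(1/0.511)

9470.4458 min


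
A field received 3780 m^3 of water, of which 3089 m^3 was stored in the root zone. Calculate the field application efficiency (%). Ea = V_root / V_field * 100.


Ea = V_root / V_field * 100 = 3089 / 3780 * 100 = 81.7196%

81.7196 %


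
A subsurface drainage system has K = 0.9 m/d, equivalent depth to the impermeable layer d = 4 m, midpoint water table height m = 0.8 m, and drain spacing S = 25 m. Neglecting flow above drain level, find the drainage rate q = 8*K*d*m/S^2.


q = 8*K*d*m/S^2
q = 8*0.9*4*0.8/25^2
q = 23.0400 / 625

0.0369 m/d


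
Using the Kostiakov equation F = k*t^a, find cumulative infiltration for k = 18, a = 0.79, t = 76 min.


F = k * t^a = 18 * 76^0.79
F = 18 * 30.608549

550.9539 mm


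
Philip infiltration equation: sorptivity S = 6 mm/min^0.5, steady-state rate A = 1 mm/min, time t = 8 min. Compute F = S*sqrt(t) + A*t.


F = S*sqrt(t) + A*t
F = 6*sqrt(8) + 1*8
F = 6*2.828427 + 8

24.9706 mm


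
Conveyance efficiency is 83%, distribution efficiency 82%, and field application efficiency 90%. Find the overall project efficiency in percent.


Ec = 0.83, Eb = 0.82, Ea = 0.9
E = 0.83 * 0.82 * 0.9 * 100 = 61.2540%

61.2540 %


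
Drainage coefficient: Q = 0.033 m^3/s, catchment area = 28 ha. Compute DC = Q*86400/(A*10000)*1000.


DC = Q * 86400 / (A * 10000) * 1000
DC = 0.033 * 86400 / (28 * 10000) * 1000
DC = 2851200.0000 / 280000

10.1829 mm/day


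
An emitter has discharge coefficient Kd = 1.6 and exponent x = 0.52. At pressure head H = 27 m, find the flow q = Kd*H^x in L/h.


q = Kd * H^x = 1.6 * 27^0.52 = 1.6 * 5.550207

8.8803 L/h


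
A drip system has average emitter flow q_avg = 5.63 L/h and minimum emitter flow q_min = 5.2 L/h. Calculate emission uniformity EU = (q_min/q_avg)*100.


EU = (q_min/q_avg)*100 = (5.2/5.63)*100 = 92.3623%

92.3623 %


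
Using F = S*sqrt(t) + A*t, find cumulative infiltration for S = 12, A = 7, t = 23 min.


F = S*sqrt(t) + A*t
F = 12*sqrt(23) + 7*23
F = 12*4.795832 + 161

218.5500 mm


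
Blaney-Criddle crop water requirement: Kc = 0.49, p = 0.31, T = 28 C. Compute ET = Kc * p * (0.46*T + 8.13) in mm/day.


ET = Kc * p * (0.46*T + 8.13)
ET = 0.49 * 0.31 * (0.46*28 + 8.13)
ET = 0.49 * 0.31 * 21.0100

3.1914 mm/day


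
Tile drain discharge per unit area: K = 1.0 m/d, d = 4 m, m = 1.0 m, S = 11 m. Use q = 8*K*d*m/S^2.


q = 8*K*d*m/S^2
q = 8*1.0*4*1.0/11^2
q = 32.0000 / 121

0.2645 m/d


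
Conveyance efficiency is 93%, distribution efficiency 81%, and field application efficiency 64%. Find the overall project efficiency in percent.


Ec = 0.93, Eb = 0.81, Ea = 0.64
E = 0.93 * 0.81 * 0.64 * 100 = 48.2112%

48.2112 %


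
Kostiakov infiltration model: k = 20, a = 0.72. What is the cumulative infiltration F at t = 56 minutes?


F = k * t^a = 20 * 56^0.72
F = 20 * 18.142427

362.8485 mm


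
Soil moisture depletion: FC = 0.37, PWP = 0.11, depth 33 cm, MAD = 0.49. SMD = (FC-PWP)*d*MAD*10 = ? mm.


SMD = (FC - PWP) * d * MAD * 10
SMD = (0.37 - 0.11) * 33 * 0.49 * 10
SMD = 0.2600 * 33 * 0.49 * 10

42.0420 mm


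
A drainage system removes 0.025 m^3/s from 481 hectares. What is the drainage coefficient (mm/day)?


DC = Q * 86400 / (A * 10000) * 1000
DC = 0.025 * 86400 / (481 * 10000) * 1000
DC = 2160000.0000 / 4810000

0.4491 mm/day


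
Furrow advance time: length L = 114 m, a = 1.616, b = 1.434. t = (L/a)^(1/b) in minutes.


t = (L/a)^(1/b)
t = (114/1.616)^(1/1.434)
t = 70.544554^(1/1.434)

19.4548 min


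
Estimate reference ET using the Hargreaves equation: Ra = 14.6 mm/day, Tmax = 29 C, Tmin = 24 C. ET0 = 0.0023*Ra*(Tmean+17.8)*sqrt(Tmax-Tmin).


Tmean = (Tmax + Tmin)/2 = (29 + 24)/2 = 26.5
ET0 = 0.0023 * 14.6 * (26.5 + 17.8) * sqrt(29 - 24)
ET0 = 0.0023 * 14.6 * 44.3 * 2.236068

3.3264 mm/day


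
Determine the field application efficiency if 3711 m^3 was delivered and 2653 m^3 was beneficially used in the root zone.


Ea = V_root / V_field * 100 = 2653 / 3711 * 100 = 71.4902%

71.4902 %


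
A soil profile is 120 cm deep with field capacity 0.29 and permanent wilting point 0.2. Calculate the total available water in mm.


AWC = (FC - PWP) * d * 10
AWC = (0.29 - 0.2) * 120 * 10
AWC = 0.0900 * 120 * 10

108.0000 mm


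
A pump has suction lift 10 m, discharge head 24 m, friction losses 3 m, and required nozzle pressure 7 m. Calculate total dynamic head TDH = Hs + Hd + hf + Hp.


TDH = Hs + Hd + hf + Hp = 10 + 24 + 3 + 7 = 44

44 m


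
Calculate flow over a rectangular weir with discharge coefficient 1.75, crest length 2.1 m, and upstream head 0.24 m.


Q = C * L * H^(3/2) = 1.75 * 2.1 * 0.24^1.5 = 1.75 * 2.1 * 0.117576

0.4321 m^3/s


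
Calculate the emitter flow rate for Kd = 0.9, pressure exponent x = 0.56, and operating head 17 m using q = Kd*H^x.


q = Kd * H^x = 0.9 * 17^0.56 = 0.9 * 4.887102

4.3984 L/h


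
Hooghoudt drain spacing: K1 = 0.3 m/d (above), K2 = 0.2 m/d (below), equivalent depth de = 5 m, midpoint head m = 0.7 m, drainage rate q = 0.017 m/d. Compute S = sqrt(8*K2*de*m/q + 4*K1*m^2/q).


S^2 = 8*K2*de*m/q + 4*K1*m^2/q
S^2 = 8*0.2*5*0.7/0.017 + 4*0.3*0.7^2/0.017
S = sqrt(364.0000)

19.0788 m


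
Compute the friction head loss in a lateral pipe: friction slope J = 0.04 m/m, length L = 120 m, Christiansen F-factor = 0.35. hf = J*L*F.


hf = J * L * F = 0.04 * 120 * 0.35 = 1.6800 m

1.6800 m


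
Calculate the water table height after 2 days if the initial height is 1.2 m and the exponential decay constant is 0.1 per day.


m = m0 * exp(-k*t)
m = 1.2 * exp(-0.1 * 2)
m = 1.2 * exp(-0.2000)

0.9825 m


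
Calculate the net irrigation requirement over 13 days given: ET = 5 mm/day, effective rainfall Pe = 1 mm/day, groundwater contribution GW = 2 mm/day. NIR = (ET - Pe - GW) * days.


Daily deficit = ET - Pe - GW = 5 - 1 - 2 = 2 mm/day
NIR = 2 * 13 = 26 mm

26.0000 mm


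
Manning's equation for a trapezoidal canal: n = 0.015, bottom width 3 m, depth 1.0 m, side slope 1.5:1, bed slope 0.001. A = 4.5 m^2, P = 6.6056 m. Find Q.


R = A/P = 4.5/6.6056 = 0.681240
Q = (1/0.015) * 4.5 * 0.681240^(2/3) * 0.001^0.5

7.3449 m^3/s


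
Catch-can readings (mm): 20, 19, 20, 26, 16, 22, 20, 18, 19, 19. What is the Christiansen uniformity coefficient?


mean = 19.900000 mm
MAD = 1.700000 mm
CU = (1 - 1.700000/19.900000)*100

91.4573 %


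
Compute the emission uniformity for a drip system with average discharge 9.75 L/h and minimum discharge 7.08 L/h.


EU = (q_min/q_avg)*100 = (7.08/9.75)*100 = 72.6154%

72.6154 %


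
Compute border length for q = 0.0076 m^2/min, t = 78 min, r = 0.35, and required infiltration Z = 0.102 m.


L = q*t/((1+r)*Z)
L = 0.0076*78/((1+0.35)*0.102)
L = 0.5928/0.1377

4.3050 m


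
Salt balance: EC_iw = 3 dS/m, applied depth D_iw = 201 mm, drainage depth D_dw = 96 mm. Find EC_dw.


EC_dw = EC_iw * D_iw / D_dw
EC_dw = 3 * 201 / 96
EC_dw = 603 / 96

6.2812 dS/m


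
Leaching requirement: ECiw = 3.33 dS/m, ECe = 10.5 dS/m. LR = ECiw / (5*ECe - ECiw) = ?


LR = ECiw / (5*ECe - ECiw)
LR = 3.33 / (5*10.5 - 3.33)
LR = 3.33 / 49.1700

0.0677


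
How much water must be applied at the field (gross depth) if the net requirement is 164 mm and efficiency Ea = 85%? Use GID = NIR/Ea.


Ea = 85% = 0.85
GID = NIR / Ea = 164 / 0.85 = 192.9412 mm

192.9412 mm


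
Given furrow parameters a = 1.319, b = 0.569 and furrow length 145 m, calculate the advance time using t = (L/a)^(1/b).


t = (L/a)^(1/b)
t = (145/1.319)^(1/0.569)
t = 109.931766^(1/0.569)

3865.5497 min


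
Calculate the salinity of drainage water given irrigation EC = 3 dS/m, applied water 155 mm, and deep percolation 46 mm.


EC_dw = EC_iw * D_iw / D_dw
EC_dw = 3 * 155 / 46
EC_dw = 465 / 46

10.1087 dS/m


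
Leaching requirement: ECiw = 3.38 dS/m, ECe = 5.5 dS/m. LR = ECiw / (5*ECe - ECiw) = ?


LR = ECiw / (5*ECe - ECiw)
LR = 3.38 / (5*5.5 - 3.38)
LR = 3.38 / 24.1200

0.1401


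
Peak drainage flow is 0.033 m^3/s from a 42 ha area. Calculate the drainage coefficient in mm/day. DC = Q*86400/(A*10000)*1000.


DC = Q * 86400 / (A * 10000) * 1000
DC = 0.033 * 86400 / (42 * 10000) * 1000
DC = 2851200.0000 / 420000

6.7886 mm/day


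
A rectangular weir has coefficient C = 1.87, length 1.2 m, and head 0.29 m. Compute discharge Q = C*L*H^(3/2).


Q = C * L * H^(3/2) = 1.87 * 1.2 * 0.29^1.5 = 1.87 * 1.2 * 0.156170

0.3504 m^3/s


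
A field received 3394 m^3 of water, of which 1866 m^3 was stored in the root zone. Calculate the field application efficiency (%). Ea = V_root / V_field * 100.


Ea = V_root / V_field * 100 = 1866 / 3394 * 100 = 54.9794%

54.9794 %
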